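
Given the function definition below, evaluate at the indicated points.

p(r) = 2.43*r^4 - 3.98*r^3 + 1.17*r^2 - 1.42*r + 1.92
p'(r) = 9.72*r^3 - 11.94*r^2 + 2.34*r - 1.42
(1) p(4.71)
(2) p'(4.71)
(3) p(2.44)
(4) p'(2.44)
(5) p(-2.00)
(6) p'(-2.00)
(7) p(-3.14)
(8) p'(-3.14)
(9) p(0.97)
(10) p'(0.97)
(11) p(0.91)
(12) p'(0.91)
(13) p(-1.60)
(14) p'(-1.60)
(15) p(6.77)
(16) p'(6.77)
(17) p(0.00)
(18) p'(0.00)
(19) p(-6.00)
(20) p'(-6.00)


(1) = 801.21
(2) = 760.34
(3) = 33.74
(4) = 74.40
(5) = 80.16
(6) = -131.62
(7) = 377.36
(8) = -427.41
(9) = 0.16
(10) = -1.51
(11) = 0.26
(12) = -1.85
(13) = 39.41
(14) = -75.54
(15) = 3915.57
(16) = 2483.18
(17) = 1.92
(18) = -1.42
(19) = 4061.52
(20) = -2544.82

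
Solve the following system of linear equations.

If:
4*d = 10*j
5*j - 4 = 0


Then:
d = 2
j = 4/5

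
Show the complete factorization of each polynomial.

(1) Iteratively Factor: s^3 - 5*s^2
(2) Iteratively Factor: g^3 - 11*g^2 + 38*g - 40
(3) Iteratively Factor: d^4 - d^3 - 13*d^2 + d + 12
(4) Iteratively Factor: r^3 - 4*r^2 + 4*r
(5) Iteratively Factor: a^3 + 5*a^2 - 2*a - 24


(1) = (s)*(s^2 - 5*s) = s*(s - 5)*(s)
(2) = (g - 5)*(g^2 - 6*g + 8) = (g - 5)*(g - 4)*(g - 2)
(3) = (d - 1)*(d^3 - 13*d - 12) = (d - 1)*(d + 3)*(d^2 - 3*d - 4) = (d - 1)*(d + 1)*(d + 3)*(d - 4)
(4) = (r - 2)*(r^2 - 2*r) = r*(r - 2)*(r - 2)
(5) = (a + 4)*(a^2 + a - 6) = (a - 2)*(a + 4)*(a + 3)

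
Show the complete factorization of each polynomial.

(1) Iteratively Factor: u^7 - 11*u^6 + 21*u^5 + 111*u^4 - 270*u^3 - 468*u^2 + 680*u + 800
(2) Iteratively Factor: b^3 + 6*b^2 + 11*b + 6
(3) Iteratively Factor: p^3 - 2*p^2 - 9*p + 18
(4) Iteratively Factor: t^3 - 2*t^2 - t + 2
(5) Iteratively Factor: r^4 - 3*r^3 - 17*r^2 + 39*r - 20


(1) = (u - 2)*(u^6 - 9*u^5 + 3*u^4 + 117*u^3 - 36*u^2 - 540*u - 400) = (u - 2)*(u + 2)*(u^5 - 11*u^4 + 25*u^3 + 67*u^2 - 170*u - 200) = (u - 4)*(u - 2)*(u + 2)*(u^4 - 7*u^3 - 3*u^2 + 55*u + 50) = (u - 5)*(u - 4)*(u - 2)*(u + 2)*(u^3 - 2*u^2 - 13*u - 10) = (u - 5)*(u - 4)*(u - 2)*(u + 2)^2*(u^2 - 4*u - 5) = (u - 5)*(u - 4)*(u - 2)*(u + 1)*(u + 2)^2*(u - 5)
(2) = (b + 1)*(b^2 + 5*b + 6) = (b + 1)*(b + 2)*(b + 3)
(3) = (p - 2)*(p^2 - 9) = (p - 3)*(p - 2)*(p + 3)
(4) = (t - 1)*(t^2 - t - 2) = (t - 2)*(t - 1)*(t + 1)
(5) = (r - 5)*(r^3 + 2*r^2 - 7*r + 4) = (r - 5)*(r - 1)*(r^2 + 3*r - 4) = (r - 5)*(r - 1)^2*(r + 4)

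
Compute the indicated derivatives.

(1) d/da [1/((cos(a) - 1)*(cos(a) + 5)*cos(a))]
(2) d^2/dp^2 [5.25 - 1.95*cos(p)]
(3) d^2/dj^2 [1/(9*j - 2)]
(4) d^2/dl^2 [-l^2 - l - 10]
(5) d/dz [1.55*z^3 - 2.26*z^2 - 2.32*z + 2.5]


(1) = (3*sin(a) - 5*sin(a)/cos(a)^2 + 8*tan(a))/((cos(a) - 1)^2*(cos(a) + 5)^2)
(2) = 1.95*cos(p)
(3) = 162/(9*j - 2)^3
(4) = -2
(5) = 4.65*z^2 - 4.52*z - 2.32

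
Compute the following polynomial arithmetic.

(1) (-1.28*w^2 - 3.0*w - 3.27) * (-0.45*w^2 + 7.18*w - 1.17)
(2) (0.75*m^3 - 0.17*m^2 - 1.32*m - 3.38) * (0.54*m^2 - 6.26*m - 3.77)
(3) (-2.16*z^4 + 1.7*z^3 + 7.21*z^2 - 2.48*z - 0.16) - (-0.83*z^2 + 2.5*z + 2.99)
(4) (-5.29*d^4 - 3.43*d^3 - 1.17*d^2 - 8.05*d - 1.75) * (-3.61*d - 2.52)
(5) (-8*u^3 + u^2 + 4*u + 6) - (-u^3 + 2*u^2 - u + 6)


(1) = 0.576*w^4 - 7.8404*w^3 - 18.5709*w^2 - 19.9686*w + 3.8259
(2) = 0.405*m^5 - 4.7868*m^4 - 2.4761*m^3 + 7.0789*m^2 + 26.1352*m + 12.7426
(3) = -2.16*z^4 + 1.7*z^3 + 8.04*z^2 - 4.98*z - 3.15
(4) = 19.0969*d^5 + 25.7131*d^4 + 12.8673*d^3 + 32.0089*d^2 + 26.6035*d + 4.41
(5) = -7*u^3 - u^2 + 5*u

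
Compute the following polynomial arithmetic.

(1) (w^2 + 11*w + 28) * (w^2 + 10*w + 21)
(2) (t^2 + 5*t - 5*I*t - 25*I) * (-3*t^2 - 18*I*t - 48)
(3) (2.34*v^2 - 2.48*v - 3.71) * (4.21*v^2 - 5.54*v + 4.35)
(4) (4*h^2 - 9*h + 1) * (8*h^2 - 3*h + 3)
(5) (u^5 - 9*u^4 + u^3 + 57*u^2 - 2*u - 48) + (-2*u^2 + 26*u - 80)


(1) = w^4 + 21*w^3 + 159*w^2 + 511*w + 588
(2) = -3*t^4 - 15*t^3 - 3*I*t^3 - 138*t^2 - 15*I*t^2 - 690*t + 240*I*t + 1200*I
(3) = 9.8514*v^4 - 23.4044*v^3 + 8.2991*v^2 + 9.7654*v - 16.1385
(4) = 32*h^4 - 84*h^3 + 47*h^2 - 30*h + 3
(5) = u^5 - 9*u^4 + u^3 + 55*u^2 + 24*u - 128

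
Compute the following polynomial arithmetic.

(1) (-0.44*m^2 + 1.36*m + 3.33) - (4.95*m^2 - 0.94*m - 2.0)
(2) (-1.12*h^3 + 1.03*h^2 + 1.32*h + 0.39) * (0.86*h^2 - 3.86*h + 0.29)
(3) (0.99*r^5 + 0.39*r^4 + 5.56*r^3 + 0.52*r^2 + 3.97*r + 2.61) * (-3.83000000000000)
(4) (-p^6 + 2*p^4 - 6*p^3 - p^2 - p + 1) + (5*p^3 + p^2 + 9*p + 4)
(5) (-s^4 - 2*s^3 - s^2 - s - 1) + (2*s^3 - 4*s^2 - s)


(1) = -5.39*m^2 + 2.3*m + 5.33
(2) = -0.9632*h^5 + 5.209*h^4 - 3.1654*h^3 - 4.4611*h^2 - 1.1226*h + 0.1131
(3) = -3.7917*r^5 - 1.4937*r^4 - 21.2948*r^3 - 1.9916*r^2 - 15.2051*r - 9.9963
(4) = -p^6 + 2*p^4 - p^3 + 8*p + 5
(5) = -s^4 - 5*s^2 - 2*s - 1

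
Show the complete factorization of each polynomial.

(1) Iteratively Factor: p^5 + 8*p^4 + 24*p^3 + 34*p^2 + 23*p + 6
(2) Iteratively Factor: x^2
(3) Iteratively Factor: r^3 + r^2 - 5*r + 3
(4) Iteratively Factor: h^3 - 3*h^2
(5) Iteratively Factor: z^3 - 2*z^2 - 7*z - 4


(1) = (p + 3)*(p^4 + 5*p^3 + 9*p^2 + 7*p + 2) = (p + 1)*(p + 3)*(p^3 + 4*p^2 + 5*p + 2) = (p + 1)*(p + 2)*(p + 3)*(p^2 + 2*p + 1) = (p + 1)^2*(p + 2)*(p + 3)*(p + 1)
(2) = (x)*(x)
(3) = (r - 1)*(r^2 + 2*r - 3) = (r - 1)*(r + 3)*(r - 1)
(4) = (h)*(h^2 - 3*h) = h^2*(h - 3)
(5) = (z - 4)*(z^2 + 2*z + 1) = (z - 4)*(z + 1)*(z + 1)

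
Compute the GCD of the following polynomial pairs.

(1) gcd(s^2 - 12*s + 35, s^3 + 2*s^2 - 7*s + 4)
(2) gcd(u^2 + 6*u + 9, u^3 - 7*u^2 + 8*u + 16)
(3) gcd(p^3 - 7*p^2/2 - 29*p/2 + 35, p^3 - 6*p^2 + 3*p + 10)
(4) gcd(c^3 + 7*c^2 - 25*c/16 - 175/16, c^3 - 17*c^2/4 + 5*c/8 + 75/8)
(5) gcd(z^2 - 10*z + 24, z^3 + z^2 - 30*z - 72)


(1) = gcd((s - 7)*(s - 5), (s - 1)^2*(s + 4)) = 1
(2) = 1
(3) = gcd((p - 5)*(p - 2)*(p + 7/2), (p - 5)*(p - 2)*(p + 1)) = p^2 - 7*p + 10
(4) = gcd((c - 5/4)*(c + 5/4)*(c + 7), (c - 3)*(c - 5/2)*(c + 5/4)) = c + 5/4
(5) = z - 6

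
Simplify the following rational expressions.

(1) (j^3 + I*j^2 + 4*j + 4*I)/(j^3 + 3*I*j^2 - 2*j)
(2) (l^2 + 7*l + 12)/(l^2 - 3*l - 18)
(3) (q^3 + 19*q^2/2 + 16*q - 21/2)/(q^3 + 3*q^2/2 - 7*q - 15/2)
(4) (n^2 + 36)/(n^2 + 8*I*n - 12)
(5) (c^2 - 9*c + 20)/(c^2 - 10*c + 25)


(1) = (j - 2*I)/j
(2) = (l + 4)/(l - 6)
(3) = (2*q^2 + 13*q - 7)/(2*q^2 - 3*q - 5)
(4) = (n - 6*I)/(n + 2*I)
(5) = (c - 4)/(c - 5)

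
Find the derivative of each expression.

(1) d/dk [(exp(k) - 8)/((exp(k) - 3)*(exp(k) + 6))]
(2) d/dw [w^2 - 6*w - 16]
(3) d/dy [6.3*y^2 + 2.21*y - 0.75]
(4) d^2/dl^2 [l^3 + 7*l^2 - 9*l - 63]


(1) = (-exp(2*k) + 16*exp(k) + 6)*exp(k)/(exp(4*k) + 6*exp(3*k) - 27*exp(2*k) - 108*exp(k) + 324)
(2) = 2*w - 6
(3) = 12.6*y + 2.21
(4) = 6*l + 14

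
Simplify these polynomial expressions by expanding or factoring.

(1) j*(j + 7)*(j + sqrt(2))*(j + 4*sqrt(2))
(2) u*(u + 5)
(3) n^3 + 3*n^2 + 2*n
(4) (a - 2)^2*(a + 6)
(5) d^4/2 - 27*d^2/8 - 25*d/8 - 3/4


(1) = j^4 + 7*j^3 + 5*sqrt(2)*j^3 + 8*j^2 + 35*sqrt(2)*j^2 + 56*j
(2) = u^2 + 5*u
(3) = n*(n + 1)*(n + 2)
(4) = a^3 + 2*a^2 - 20*a + 24
(5) = (d/2 + 1)*(d - 3)*(d + 1/2)^2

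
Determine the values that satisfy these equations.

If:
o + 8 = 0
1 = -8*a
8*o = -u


Then:
a = -1/8
o = -8
u = 64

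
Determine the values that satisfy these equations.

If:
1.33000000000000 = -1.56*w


Then:
w = -0.85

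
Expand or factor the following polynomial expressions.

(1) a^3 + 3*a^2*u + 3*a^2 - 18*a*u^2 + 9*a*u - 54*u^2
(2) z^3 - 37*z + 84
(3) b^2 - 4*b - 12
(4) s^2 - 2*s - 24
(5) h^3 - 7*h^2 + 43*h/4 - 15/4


(1) = (a + 3)*(a - 3*u)*(a + 6*u)
(2) = (z - 4)*(z - 3)*(z + 7)
(3) = (b - 6)*(b + 2)
(4) = (s - 6)*(s + 4)
(5) = (h - 5)*(h - 3/2)*(h - 1/2)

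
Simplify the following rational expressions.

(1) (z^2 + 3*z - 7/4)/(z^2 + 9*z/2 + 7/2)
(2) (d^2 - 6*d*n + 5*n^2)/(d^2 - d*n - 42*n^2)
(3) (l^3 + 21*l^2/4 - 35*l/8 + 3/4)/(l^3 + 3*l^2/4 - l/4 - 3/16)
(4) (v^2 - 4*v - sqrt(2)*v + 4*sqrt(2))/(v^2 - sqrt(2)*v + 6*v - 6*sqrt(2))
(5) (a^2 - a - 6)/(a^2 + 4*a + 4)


(1) = (2*z - 1)/(2*z + 2)
(2) = (d^2 - 6*d*n + 5*n^2)/(d^2 - d*n - 42*n^2)
(3) = (8*l^2 + 46*l - 12)/(8*l^2 + 10*l + 3)
(4) = (v - 4)/(v + 6)
(5) = (a - 3)/(a + 2)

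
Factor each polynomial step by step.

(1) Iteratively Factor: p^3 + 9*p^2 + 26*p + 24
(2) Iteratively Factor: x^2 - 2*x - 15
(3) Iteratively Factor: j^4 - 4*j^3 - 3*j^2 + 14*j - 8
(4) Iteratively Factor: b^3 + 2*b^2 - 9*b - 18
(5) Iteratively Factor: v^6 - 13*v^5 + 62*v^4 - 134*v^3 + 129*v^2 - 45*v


(1) = (p + 2)*(p^2 + 7*p + 12) = (p + 2)*(p + 3)*(p + 4)
(2) = (x - 5)*(x + 3)
(3) = (j + 2)*(j^3 - 6*j^2 + 9*j - 4) = (j - 1)*(j + 2)*(j^2 - 5*j + 4) = (j - 1)^2*(j + 2)*(j - 4)
(4) = (b + 3)*(b^2 - b - 6) = (b + 2)*(b + 3)*(b - 3)
(5) = (v - 3)*(v^5 - 10*v^4 + 32*v^3 - 38*v^2 + 15*v) = (v - 3)*(v - 1)*(v^4 - 9*v^3 + 23*v^2 - 15*v) = (v - 3)^2*(v - 1)*(v^3 - 6*v^2 + 5*v) = (v - 5)*(v - 3)^2*(v - 1)*(v^2 - v) = v*(v - 5)*(v - 3)^2*(v - 1)*(v - 1)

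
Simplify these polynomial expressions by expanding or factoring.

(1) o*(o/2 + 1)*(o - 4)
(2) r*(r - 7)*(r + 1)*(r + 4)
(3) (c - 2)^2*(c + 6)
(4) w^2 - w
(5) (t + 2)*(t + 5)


(1) = o^3/2 - o^2 - 4*o
(2) = r^4 - 2*r^3 - 31*r^2 - 28*r
(3) = c^3 + 2*c^2 - 20*c + 24
(4) = w*(w - 1)
(5) = t^2 + 7*t + 10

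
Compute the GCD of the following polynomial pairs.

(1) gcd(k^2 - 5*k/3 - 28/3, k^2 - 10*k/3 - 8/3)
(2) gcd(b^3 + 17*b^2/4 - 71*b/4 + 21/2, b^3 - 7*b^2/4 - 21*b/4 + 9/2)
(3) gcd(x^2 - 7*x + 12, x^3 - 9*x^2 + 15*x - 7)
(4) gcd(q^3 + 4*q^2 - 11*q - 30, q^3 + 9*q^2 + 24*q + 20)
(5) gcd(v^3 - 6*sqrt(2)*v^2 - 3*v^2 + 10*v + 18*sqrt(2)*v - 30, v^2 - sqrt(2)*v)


(1) = k - 4
(2) = gcd((b - 2)*(b - 3/4)*(b + 7), (b - 3)*(b - 3/4)*(b + 2)) = b - 3/4
(3) = gcd((x - 4)*(x - 3), (x - 7)*(x - 1)^2) = 1
(4) = gcd((q - 3)*(q + 2)*(q + 5), (q + 2)^2*(q + 5)) = q^2 + 7*q + 10
(5) = v - sqrt(2)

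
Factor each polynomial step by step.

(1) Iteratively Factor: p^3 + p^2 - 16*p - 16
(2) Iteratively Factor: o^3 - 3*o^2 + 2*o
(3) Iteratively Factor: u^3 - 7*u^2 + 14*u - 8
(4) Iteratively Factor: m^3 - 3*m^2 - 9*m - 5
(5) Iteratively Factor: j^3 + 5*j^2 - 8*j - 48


(1) = (p + 4)*(p^2 - 3*p - 4) = (p + 1)*(p + 4)*(p - 4)
(2) = (o - 2)*(o^2 - o) = o*(o - 2)*(o - 1)
(3) = (u - 4)*(u^2 - 3*u + 2) = (u - 4)*(u - 2)*(u - 1)
(4) = (m - 5)*(m^2 + 2*m + 1) = (m - 5)*(m + 1)*(m + 1)
(5) = (j + 4)*(j^2 + j - 12) = (j - 3)*(j + 4)*(j + 4)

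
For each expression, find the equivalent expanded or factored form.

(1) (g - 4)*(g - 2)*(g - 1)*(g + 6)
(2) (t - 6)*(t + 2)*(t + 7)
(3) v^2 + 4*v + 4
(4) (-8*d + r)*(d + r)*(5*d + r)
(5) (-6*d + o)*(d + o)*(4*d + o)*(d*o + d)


(1) = g^4 - g^3 - 28*g^2 + 76*g - 48
(2) = t^3 + 3*t^2 - 40*t - 84
(3) = (v + 2)^2
(4) = -40*d^3 - 43*d^2*r - 2*d*r^2 + r^3
(5) = -24*d^4*o - 24*d^4 - 26*d^3*o^2 - 26*d^3*o - d^2*o^3 - d^2*o^2 + d*o^4 + d*o^3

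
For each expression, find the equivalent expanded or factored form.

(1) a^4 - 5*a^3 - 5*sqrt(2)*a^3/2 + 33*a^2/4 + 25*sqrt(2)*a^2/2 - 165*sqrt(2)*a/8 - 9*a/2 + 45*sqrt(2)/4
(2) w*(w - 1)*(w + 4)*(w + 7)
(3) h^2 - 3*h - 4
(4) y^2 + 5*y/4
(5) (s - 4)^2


(1) = (a - 2)*(a - 3/2)^2*(a - 5*sqrt(2)/2)
(2) = w^4 + 10*w^3 + 17*w^2 - 28*w
(3) = (h - 4)*(h + 1)
(4) = y*(y + 5/4)
(5) = s^2 - 8*s + 16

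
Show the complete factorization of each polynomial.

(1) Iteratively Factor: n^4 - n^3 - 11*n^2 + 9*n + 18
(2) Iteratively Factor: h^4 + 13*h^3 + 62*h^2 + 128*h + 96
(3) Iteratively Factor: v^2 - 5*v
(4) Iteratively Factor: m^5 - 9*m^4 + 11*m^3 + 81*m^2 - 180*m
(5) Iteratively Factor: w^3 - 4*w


(1) = (n + 1)*(n^3 - 2*n^2 - 9*n + 18) = (n - 2)*(n + 1)*(n^2 - 9) = (n - 2)*(n + 1)*(n + 3)*(n - 3)
(2) = (h + 4)*(h^3 + 9*h^2 + 26*h + 24) = (h + 4)^2*(h^2 + 5*h + 6) = (h + 2)*(h + 4)^2*(h + 3)
(3) = (v)*(v - 5)
(4) = (m)*(m^4 - 9*m^3 + 11*m^2 + 81*m - 180) = m*(m - 5)*(m^3 - 4*m^2 - 9*m + 36) = m*(m - 5)*(m - 3)*(m^2 - m - 12) = m*(m - 5)*(m - 4)*(m - 3)*(m + 3)
(5) = (w + 2)*(w^2 - 2*w) = (w - 2)*(w + 2)*(w)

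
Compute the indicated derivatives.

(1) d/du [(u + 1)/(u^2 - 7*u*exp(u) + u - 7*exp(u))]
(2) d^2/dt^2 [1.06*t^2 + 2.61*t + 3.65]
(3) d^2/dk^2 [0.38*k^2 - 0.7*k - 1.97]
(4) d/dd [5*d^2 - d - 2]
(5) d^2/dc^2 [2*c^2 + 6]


(1) = (7*exp(u) - 1)/(u^2 - 14*u*exp(u) + 49*exp(2*u))
(2) = 2.12000000000000
(3) = 0.760000000000000
(4) = 10*d - 1
(5) = 4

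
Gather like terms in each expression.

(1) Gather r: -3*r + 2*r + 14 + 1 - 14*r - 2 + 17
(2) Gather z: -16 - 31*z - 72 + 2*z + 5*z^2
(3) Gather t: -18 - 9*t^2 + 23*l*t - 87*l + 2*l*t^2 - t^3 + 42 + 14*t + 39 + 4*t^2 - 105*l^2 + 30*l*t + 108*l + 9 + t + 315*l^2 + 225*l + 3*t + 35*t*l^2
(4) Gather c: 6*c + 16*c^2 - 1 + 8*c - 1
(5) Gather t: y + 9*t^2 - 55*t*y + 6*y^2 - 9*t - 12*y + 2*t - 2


(1) = 30 - 15*r
(2) = 5*z^2 - 29*z - 88
(3) = 210*l^2 + 246*l - t^3 + t^2*(2*l - 5) + t*(35*l^2 + 53*l + 18) + 72
(4) = 16*c^2 + 14*c - 2
(5) = 9*t^2 + t*(-55*y - 7) + 6*y^2 - 11*y - 2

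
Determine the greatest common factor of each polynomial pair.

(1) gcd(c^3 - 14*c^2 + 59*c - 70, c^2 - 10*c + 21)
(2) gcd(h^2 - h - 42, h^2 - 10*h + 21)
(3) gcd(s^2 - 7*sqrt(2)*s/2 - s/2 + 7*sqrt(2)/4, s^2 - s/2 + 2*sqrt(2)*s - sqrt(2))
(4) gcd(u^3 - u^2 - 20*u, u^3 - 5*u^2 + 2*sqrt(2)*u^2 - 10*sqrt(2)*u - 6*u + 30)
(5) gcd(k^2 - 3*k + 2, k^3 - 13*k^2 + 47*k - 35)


(1) = c - 7
(2) = h - 7
(3) = gcd((s - 1/2)*(s - 7*sqrt(2)/2), (s - 1/2)*(s + 2*sqrt(2))) = s - 1/2
(4) = gcd(u*(u - 5)*(u + 4), (u - 5)*(u - sqrt(2))*(u + 3*sqrt(2))) = u - 5
(5) = gcd((k - 2)*(k - 1), (k - 7)*(k - 5)*(k - 1)) = k - 1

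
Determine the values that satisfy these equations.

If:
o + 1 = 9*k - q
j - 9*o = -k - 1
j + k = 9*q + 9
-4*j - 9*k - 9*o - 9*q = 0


Then:
j = 621/496
k = 11/248
o = 1139/4464
q = -3821/4464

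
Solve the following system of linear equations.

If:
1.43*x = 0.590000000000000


Then:
x = 0.41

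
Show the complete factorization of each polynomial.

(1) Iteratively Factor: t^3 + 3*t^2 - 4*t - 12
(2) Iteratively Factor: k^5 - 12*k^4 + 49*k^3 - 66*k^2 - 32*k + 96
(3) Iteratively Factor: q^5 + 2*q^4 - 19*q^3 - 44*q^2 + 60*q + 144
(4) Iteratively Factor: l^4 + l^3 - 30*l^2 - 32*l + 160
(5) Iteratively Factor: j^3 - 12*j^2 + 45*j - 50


(1) = (t + 3)*(t^2 - 4) = (t + 2)*(t + 3)*(t - 2)
(2) = (k + 1)*(k^4 - 13*k^3 + 62*k^2 - 128*k + 96) = (k - 4)*(k + 1)*(k^3 - 9*k^2 + 26*k - 24) = (k - 4)^2*(k + 1)*(k^2 - 5*k + 6) = (k - 4)^2*(k - 3)*(k + 1)*(k - 2)
(3) = (q + 3)*(q^4 - q^3 - 16*q^2 + 4*q + 48) = (q - 4)*(q + 3)*(q^3 + 3*q^2 - 4*q - 12) = (q - 4)*(q - 2)*(q + 3)*(q^2 + 5*q + 6) = (q - 4)*(q - 2)*(q + 2)*(q + 3)*(q + 3)
(4) = (l + 4)*(l^3 - 3*l^2 - 18*l + 40) = (l - 5)*(l + 4)*(l^2 + 2*l - 8) = (l - 5)*(l + 4)^2*(l - 2)
(5) = (j - 5)*(j^2 - 7*j + 10) = (j - 5)^2*(j - 2)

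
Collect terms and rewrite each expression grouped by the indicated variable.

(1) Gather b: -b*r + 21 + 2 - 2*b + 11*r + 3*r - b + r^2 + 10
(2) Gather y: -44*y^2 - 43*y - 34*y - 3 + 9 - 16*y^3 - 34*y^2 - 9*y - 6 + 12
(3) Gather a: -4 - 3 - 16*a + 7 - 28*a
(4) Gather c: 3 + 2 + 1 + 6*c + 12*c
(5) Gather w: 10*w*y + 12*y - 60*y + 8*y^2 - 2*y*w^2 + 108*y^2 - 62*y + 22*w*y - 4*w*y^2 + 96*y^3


(1) = b*(-r - 3) + r^2 + 14*r + 33
(2) = -16*y^3 - 78*y^2 - 86*y + 12
(3) = -44*a
(4) = 18*c + 6
(5) = -2*w^2*y + w*(-4*y^2 + 32*y) + 96*y^3 + 116*y^2 - 110*y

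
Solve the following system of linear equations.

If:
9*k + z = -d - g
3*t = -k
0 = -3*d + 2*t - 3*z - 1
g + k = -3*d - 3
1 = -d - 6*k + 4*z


Then:
d = -185/268
g = -585/536
k = 87/536
t = -29/536
z = 43/134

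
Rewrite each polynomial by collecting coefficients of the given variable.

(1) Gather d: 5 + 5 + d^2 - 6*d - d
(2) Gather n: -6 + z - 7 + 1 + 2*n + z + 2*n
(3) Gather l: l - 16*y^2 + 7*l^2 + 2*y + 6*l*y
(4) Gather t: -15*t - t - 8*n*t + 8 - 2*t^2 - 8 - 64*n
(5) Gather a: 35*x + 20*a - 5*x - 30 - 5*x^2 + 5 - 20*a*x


(1) = d^2 - 7*d + 10
(2) = 4*n + 2*z - 12
(3) = 7*l^2 + l*(6*y + 1) - 16*y^2 + 2*y
(4) = -64*n - 2*t^2 + t*(-8*n - 16)
(5) = a*(20 - 20*x) - 5*x^2 + 30*x - 25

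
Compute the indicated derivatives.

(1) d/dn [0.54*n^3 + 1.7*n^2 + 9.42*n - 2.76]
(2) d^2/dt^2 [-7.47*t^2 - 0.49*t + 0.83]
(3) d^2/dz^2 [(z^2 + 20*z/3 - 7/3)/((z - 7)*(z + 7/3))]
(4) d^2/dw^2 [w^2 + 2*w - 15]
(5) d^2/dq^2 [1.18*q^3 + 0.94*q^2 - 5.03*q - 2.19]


(1) = 1.62*n^2 + 3.4*n + 9.42
(2) = -14.9400000000000
(3) = 4*(153*z^3 + 567*z^2 + 4851*z - 4459)/(27*z^6 - 378*z^5 + 441*z^4 + 9604*z^3 - 7203*z^2 - 100842*z - 117649)
(4) = 2
(5) = 7.08*q + 1.88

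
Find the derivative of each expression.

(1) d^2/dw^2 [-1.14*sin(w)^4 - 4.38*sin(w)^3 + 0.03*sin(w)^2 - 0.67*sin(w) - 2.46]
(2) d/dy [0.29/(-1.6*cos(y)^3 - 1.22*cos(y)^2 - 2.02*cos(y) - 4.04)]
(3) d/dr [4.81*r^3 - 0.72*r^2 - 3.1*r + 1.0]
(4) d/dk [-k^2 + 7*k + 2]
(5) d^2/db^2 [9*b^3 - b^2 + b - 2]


(1) = 18.24*sin(w)^4 + 39.42*sin(w)^3 - 13.8*sin(w)^2 - 25.61*sin(w) + 0.06
(2) = (1.392*sin(y)^2 - 0.7076*cos(y) - 1.9778)*sin(y)/(1.6*cos(y)^3 + 1.22*cos(y)^2 + 2.02*cos(y) + 4.04)^2
(3) = 14.43*r^2 - 1.44*r - 3.1
(4) = 7 - 2*k
(5) = 54*b - 2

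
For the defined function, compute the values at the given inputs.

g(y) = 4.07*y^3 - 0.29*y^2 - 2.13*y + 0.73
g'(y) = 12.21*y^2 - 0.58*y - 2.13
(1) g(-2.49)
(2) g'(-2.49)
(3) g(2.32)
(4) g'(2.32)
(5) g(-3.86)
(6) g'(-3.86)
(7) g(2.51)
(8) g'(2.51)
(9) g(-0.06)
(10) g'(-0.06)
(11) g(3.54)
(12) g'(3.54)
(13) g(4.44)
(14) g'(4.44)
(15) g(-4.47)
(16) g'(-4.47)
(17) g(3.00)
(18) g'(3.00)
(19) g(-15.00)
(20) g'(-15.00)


(1) = -58.60
(2) = 75.02
(3) = 45.05
(4) = 62.24
(5) = -229.44
(6) = 182.03
(7) = 57.92
(8) = 73.34
(9) = 0.86
(10) = -2.05
(11) = 170.11
(12) = 148.83
(13) = 341.80
(14) = 236.00
(15) = -359.05
(16) = 244.43
(17) = 101.62
(18) = 106.02
(19) = -13768.82
(20) = 2753.82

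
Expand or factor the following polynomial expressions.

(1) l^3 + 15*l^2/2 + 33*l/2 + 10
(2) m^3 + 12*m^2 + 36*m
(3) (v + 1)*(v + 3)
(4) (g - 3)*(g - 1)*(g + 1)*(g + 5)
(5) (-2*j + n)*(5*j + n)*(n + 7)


(1) = (l + 1)*(l + 5/2)*(l + 4)
(2) = m*(m + 6)^2
(3) = v^2 + 4*v + 3
(4) = g^4 + 2*g^3 - 16*g^2 - 2*g + 15
(5) = -10*j^2*n - 70*j^2 + 3*j*n^2 + 21*j*n + n^3 + 7*n^2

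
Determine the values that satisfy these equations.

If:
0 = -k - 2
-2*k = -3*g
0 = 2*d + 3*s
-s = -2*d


Then:
d = 0
g = -4/3
k = -2
s = 0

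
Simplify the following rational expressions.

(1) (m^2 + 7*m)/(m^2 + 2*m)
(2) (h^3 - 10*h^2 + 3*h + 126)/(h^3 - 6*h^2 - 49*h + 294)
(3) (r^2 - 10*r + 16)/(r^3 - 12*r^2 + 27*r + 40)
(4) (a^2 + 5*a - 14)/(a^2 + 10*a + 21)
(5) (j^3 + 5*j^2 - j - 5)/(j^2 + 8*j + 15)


(1) = (m + 7)/(m + 2)
(2) = (h + 3)/(h + 7)
(3) = (r - 2)/(r^2 - 4*r - 5)
(4) = (a - 2)/(a + 3)
(5) = (j^2 - 1)/(j + 3)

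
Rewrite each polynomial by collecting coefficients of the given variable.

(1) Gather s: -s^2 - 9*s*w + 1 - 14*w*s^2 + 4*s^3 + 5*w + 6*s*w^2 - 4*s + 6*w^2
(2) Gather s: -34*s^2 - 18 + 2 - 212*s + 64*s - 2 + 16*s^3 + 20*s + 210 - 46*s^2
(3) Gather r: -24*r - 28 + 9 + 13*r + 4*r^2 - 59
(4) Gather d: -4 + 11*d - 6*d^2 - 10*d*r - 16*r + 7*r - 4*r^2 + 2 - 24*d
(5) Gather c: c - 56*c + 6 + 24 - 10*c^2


(1) = 4*s^3 + s^2*(-14*w - 1) + s*(6*w^2 - 9*w - 4) + 6*w^2 + 5*w + 1
(2) = 16*s^3 - 80*s^2 - 128*s + 192
(3) = 4*r^2 - 11*r - 78
(4) = -6*d^2 + d*(-10*r - 13) - 4*r^2 - 9*r - 2
(5) = -10*c^2 - 55*c + 30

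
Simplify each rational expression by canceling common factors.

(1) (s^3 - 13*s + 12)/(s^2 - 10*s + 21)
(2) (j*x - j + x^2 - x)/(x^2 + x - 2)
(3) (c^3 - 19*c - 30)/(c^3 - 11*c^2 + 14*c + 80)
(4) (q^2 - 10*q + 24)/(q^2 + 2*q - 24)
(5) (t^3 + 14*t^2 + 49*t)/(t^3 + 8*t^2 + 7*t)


(1) = (s^2 + 3*s - 4)/(s - 7)
(2) = (j + x)/(x + 2)
(3) = (c + 3)/(c - 8)
(4) = (q - 6)/(q + 6)
(5) = (t + 7)/(t + 1)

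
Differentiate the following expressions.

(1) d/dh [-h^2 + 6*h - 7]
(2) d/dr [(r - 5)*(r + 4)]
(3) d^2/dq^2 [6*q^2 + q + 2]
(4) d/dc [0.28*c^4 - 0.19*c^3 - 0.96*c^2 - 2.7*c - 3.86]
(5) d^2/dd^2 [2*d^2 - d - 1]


(1) = 6 - 2*h
(2) = 2*r - 1
(3) = 12
(4) = 1.12*c^3 - 0.57*c^2 - 1.92*c - 2.7
(5) = 4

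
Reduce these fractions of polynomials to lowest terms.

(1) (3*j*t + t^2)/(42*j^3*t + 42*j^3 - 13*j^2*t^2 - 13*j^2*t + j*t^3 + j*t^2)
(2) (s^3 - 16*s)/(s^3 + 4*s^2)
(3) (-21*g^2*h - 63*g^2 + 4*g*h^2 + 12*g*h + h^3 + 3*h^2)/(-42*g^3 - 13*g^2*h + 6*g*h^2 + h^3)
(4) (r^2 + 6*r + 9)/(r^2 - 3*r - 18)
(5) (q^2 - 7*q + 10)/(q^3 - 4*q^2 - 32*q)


(1) = (3*j*t + t^2)/(42*j^3*t + 42*j^3 - 13*j^2*t^2 - 13*j^2*t + j*t^3 + j*t^2)
(2) = (s - 4)/s
(3) = (h + 3)/(2*g + h)
(4) = (r + 3)/(r - 6)
(5) = (q^2 - 7*q + 10)/(q^3 - 4*q^2 - 32*q)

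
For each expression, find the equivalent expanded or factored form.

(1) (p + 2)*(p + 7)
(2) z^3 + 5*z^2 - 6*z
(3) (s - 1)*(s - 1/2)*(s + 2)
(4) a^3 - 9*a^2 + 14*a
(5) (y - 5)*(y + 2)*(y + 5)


(1) = p^2 + 9*p + 14
(2) = z*(z - 1)*(z + 6)
(3) = s^3 + s^2/2 - 5*s/2 + 1
(4) = a*(a - 7)*(a - 2)
(5) = y^3 + 2*y^2 - 25*y - 50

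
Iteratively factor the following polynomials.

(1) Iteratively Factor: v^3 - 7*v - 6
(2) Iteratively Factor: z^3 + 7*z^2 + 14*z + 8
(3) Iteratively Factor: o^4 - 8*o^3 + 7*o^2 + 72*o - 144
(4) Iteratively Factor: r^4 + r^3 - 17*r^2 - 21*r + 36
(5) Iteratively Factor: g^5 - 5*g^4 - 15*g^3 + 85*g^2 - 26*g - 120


(1) = (v + 1)*(v^2 - v - 6) = (v + 1)*(v + 2)*(v - 3)
(2) = (z + 4)*(z^2 + 3*z + 2) = (z + 2)*(z + 4)*(z + 1)
(3) = (o - 4)*(o^3 - 4*o^2 - 9*o + 36) = (o - 4)^2*(o^2 - 9) = (o - 4)^2*(o - 3)*(o + 3)
(4) = (r + 3)*(r^3 - 2*r^2 - 11*r + 12) = (r + 3)^2*(r^2 - 5*r + 4) = (r - 4)*(r + 3)^2*(r - 1)
(5) = (g - 2)*(g^4 - 3*g^3 - 21*g^2 + 43*g + 60) = (g - 2)*(g + 4)*(g^3 - 7*g^2 + 7*g + 15) = (g - 2)*(g + 1)*(g + 4)*(g^2 - 8*g + 15) = (g - 5)*(g - 2)*(g + 1)*(g + 4)*(g - 3)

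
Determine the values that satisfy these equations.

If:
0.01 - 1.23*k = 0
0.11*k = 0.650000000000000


Then:
No Solution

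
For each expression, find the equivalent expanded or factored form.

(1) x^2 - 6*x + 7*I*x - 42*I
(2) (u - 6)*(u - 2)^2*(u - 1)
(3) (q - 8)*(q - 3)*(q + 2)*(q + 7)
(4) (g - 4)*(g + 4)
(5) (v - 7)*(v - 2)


(1) = (x - 6)*(x + 7*I)
(2) = u^4 - 11*u^3 + 38*u^2 - 52*u + 24
(3) = q^4 - 2*q^3 - 61*q^2 + 62*q + 336
(4) = g^2 - 16
(5) = v^2 - 9*v + 14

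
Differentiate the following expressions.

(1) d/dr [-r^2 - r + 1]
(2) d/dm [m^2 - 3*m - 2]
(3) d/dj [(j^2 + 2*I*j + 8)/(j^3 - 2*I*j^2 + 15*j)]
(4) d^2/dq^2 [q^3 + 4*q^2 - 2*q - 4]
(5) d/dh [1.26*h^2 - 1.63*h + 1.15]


(1) = -2*r - 1
(2) = 2*m - 3
(3) = (-j^4 - 4*I*j^3 - 13*j^2 + 32*I*j - 120)/(j^2*(j^4 - 4*I*j^3 + 26*j^2 - 60*I*j + 225))
(4) = 6*q + 8
(5) = 2.52*h - 1.63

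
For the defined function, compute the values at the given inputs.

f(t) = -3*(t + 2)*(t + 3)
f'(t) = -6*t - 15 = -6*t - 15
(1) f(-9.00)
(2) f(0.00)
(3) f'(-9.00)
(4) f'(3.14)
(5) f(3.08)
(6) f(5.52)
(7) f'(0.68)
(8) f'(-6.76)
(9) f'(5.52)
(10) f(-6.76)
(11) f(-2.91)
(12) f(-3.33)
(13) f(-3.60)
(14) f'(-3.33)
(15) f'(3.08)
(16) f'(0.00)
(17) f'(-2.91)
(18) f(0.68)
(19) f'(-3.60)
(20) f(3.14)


(1) = -126.00
(2) = -18.00
(3) = 39.00
(4) = -33.84
(5) = -92.66
(6) = -192.21
(7) = -19.08
(8) = 25.56
(9) = -48.12
(10) = -53.69
(11) = 0.25
(12) = -1.32
(13) = -2.88
(14) = 4.98
(15) = -33.48
(16) = -15.00
(17) = 2.46
(18) = -29.59
(19) = 6.60
(20) = -94.68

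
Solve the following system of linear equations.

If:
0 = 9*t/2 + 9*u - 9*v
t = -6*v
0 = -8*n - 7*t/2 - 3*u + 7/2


Then:
n = 9*v/8 + 7/16
t = -6*v
u = 4*v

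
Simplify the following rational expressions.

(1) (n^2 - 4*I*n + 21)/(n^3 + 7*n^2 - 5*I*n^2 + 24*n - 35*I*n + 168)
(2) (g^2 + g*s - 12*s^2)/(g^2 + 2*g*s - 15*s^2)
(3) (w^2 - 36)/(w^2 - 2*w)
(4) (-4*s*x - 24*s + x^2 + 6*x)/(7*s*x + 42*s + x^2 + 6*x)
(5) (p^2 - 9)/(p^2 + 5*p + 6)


(1) = (n - 7*I)/(n^2 + n*(7 - 8*I) - 56*I)
(2) = (g + 4*s)/(g + 5*s)
(3) = (w^2 - 36)/(w^2 - 2*w)
(4) = (-4*s + x)/(7*s + x)
(5) = (p - 3)/(p + 2)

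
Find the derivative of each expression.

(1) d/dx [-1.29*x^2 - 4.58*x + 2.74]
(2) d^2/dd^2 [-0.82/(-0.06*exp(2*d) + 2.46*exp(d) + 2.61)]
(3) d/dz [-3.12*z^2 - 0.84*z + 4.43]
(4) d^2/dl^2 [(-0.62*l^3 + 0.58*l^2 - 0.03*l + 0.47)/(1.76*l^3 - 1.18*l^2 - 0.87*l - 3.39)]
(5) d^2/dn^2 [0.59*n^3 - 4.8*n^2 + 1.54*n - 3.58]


(1) = -2.58*x - 4.58
(2) = ((2.0172 - 0.1968*exp(d))*(-0.06*exp(2*d) + 2.46*exp(d) + 2.61) - 0.82*(0.12*exp(d) - 2.46)*(0.24*exp(d) - 4.92)*exp(d))*exp(d)/(-0.06*exp(2*d) + 2.46*exp(d) + 2.61)^3
(3) = -6.24*z - 0.84
(4) = (1.017984*l^6 - 6.253632*l^5 - 21.217152*l^4 + 35.485052*l^3 - 27.431412*l^2 - 22.310316*l + 10.459092)/(5.451776*l^9 - 10.965504*l^8 - 0.732864*l^7 - 22.304728*l^6 + 42.60438*l^5 + 14.304474*l^4 + 39.138741*l^3 - 48.379707*l^2 - 29.994381*l - 38.958219)
(5) = 3.54*n - 9.6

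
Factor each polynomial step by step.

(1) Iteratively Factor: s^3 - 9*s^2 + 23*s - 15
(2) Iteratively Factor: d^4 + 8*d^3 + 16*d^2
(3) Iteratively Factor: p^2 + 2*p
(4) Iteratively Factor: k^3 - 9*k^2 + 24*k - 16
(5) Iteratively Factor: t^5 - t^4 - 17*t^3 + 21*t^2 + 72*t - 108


(1) = (s - 1)*(s^2 - 8*s + 15) = (s - 3)*(s - 1)*(s - 5)
(2) = (d + 4)*(d^3 + 4*d^2) = d*(d + 4)*(d^2 + 4*d) = d*(d + 4)^2*(d)
(3) = (p)*(p + 2)
(4) = (k - 4)*(k^2 - 5*k + 4) = (k - 4)*(k - 1)*(k - 4)
(5) = (t - 2)*(t^4 + t^3 - 15*t^2 - 9*t + 54) = (t - 2)*(t + 3)*(t^3 - 2*t^2 - 9*t + 18) = (t - 2)^2*(t + 3)*(t^2 - 9) = (t - 2)^2*(t + 3)^2*(t - 3)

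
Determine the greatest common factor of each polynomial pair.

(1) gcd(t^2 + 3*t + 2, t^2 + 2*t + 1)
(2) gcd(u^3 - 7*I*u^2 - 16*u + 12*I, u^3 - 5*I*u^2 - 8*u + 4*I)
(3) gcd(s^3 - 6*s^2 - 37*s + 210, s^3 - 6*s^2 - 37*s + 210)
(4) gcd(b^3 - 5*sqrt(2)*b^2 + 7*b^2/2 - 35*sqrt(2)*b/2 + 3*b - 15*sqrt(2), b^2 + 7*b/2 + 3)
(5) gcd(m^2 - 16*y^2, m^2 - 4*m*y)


(1) = t + 1
(2) = u^2 - 4*I*u - 4
(3) = gcd((s - 7)*(s - 5)*(s + 6), (s - 7)*(s - 5)*(s + 6)) = s^3 - 6*s^2 - 37*s + 210
(4) = gcd((b + 3/2)*(b + 2)*(b - 5*sqrt(2)), (b + 3/2)*(b + 2)) = b^2 + 7*b/2 + 3
(5) = -m + 4*y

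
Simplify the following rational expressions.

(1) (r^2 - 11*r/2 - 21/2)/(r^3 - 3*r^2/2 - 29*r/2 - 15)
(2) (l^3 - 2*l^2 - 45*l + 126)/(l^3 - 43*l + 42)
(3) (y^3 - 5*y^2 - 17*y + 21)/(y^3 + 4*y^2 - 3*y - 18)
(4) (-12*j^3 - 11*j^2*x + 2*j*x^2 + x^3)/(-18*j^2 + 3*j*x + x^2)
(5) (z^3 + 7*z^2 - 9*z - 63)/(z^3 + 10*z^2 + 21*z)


(1) = (r - 7)/(r^2 - 3*r - 10)
(2) = (l - 3)/(l - 1)
(3) = (y^2 - 8*y + 7)/(y^2 + y - 6)
(4) = (4*j^2 + 5*j*x + x^2)/(6*j + x)
(5) = (z - 3)/z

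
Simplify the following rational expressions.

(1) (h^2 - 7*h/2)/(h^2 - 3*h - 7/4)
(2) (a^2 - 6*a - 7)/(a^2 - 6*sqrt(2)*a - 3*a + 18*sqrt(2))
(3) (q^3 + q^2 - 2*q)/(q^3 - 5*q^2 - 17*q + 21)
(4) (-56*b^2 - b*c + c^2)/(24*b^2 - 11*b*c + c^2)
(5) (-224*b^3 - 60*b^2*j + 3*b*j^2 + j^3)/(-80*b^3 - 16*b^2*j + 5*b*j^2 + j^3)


(1) = 2*h/(2*h + 1)
(2) = (a^2 - 6*a - 7)/(a^2 + a*(-6*sqrt(2) - 3) + 18*sqrt(2))
(3) = (q^2 + 2*q)/(q^2 - 4*q - 21)
(4) = (-7*b - c)/(3*b - c)
(5) = (56*b^2 + b*j - j^2)/(20*b^2 - b*j - j^2)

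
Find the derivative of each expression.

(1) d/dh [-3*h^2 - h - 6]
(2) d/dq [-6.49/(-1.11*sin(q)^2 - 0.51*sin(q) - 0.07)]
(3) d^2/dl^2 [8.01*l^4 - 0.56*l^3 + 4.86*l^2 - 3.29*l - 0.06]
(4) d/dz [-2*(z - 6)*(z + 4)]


(1) = -6*h - 1
(2) = -(14.4078*sin(q) + 3.3099)*cos(q)/(1.11*sin(q)^2 + 0.51*sin(q) + 0.07)^2
(3) = 96.12*l^2 - 3.36*l + 9.72
(4) = 4 - 4*z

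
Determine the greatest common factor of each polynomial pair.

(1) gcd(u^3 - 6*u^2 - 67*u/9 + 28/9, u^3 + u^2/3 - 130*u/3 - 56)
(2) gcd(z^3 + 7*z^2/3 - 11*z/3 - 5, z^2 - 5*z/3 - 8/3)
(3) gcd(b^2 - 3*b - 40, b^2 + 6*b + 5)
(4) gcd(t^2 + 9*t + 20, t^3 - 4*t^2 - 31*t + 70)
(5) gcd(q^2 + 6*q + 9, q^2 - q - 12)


(1) = u^2 - 17*u/3 - 28/3
(2) = gcd((z - 5/3)*(z + 1)*(z + 3), (z - 8/3)*(z + 1)) = z + 1
(3) = gcd((b - 8)*(b + 5), (b + 1)*(b + 5)) = b + 5
(4) = t + 5
(5) = q + 3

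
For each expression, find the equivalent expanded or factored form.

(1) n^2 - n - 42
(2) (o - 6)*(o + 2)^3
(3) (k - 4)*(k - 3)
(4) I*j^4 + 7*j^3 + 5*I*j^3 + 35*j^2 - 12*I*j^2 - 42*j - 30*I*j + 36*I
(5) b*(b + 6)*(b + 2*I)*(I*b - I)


(1) = (n - 7)*(n + 6)
(2) = o^4 - 24*o^2 - 64*o - 48
(3) = k^2 - 7*k + 12
(4) = (j + 6)*(j - 6*I)*(j - I)*(I*j - I)
(5) = I*b^4 - 2*b^3 + 5*I*b^3 - 10*b^2 - 6*I*b^2 + 12*b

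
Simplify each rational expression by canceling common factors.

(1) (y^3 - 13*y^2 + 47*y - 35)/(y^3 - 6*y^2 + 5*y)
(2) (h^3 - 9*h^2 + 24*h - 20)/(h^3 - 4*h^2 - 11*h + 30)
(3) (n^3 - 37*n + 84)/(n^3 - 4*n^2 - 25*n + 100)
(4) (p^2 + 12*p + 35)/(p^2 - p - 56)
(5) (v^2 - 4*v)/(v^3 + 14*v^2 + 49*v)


(1) = (y - 7)/y
(2) = (h - 2)/(h + 3)
(3) = (n^2 + 4*n - 21)/(n^2 - 25)
(4) = (p + 5)/(p - 8)
(5) = (v - 4)/(v^2 + 14*v + 49)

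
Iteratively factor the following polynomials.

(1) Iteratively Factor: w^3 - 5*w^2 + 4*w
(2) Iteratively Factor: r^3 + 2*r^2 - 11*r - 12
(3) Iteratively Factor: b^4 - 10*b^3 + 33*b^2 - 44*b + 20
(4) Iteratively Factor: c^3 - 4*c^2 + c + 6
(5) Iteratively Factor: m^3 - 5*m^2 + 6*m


(1) = (w)*(w^2 - 5*w + 4) = w*(w - 4)*(w - 1)
(2) = (r + 4)*(r^2 - 2*r - 3) = (r + 1)*(r + 4)*(r - 3)
(3) = (b - 5)*(b^3 - 5*b^2 + 8*b - 4) = (b - 5)*(b - 1)*(b^2 - 4*b + 4) = (b - 5)*(b - 2)*(b - 1)*(b - 2)
(4) = (c - 2)*(c^2 - 2*c - 3) = (c - 2)*(c + 1)*(c - 3)
(5) = (m - 3)*(m^2 - 2*m) = (m - 3)*(m - 2)*(m)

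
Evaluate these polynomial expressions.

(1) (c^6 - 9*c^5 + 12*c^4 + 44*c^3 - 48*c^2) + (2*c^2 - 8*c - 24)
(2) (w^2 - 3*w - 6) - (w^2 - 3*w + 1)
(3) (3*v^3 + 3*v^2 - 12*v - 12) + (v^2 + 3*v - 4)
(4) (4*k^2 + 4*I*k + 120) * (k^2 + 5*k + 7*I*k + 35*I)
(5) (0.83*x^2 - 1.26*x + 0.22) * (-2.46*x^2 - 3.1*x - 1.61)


(1) = c^6 - 9*c^5 + 12*c^4 + 44*c^3 - 46*c^2 - 8*c - 24
(2) = -7
(3) = 3*v^3 + 4*v^2 - 9*v - 16
(4) = 4*k^4 + 20*k^3 + 32*I*k^3 + 92*k^2 + 160*I*k^2 + 460*k + 840*I*k + 4200*I
(5) = -2.0418*x^4 + 0.5266*x^3 + 2.0285*x^2 + 1.3466*x - 0.3542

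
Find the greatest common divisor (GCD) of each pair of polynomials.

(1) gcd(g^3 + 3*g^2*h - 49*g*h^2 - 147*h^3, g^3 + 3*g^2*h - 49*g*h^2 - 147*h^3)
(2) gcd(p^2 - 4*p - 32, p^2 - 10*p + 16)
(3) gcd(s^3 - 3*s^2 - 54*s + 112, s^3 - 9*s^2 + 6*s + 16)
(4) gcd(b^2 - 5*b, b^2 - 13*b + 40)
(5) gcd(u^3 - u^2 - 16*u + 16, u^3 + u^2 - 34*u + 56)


(1) = gcd((g - 7*h)*(g + 3*h)*(g + 7*h), (g - 7*h)*(g + 3*h)*(g + 7*h)) = g^3 + 3*g^2*h - 49*g*h^2 - 147*h^3
(2) = p - 8
(3) = s^2 - 10*s + 16
(4) = gcd(b*(b - 5), (b - 8)*(b - 5)) = b - 5
(5) = u - 4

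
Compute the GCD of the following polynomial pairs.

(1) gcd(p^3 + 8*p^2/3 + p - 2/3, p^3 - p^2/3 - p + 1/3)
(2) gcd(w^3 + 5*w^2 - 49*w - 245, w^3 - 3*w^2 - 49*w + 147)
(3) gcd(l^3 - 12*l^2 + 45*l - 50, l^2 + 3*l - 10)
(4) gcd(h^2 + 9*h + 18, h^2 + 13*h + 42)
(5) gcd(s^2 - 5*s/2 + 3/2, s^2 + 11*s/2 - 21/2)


(1) = gcd((p - 1/3)*(p + 1)*(p + 2), (p - 1)*(p - 1/3)*(p + 1)) = p^2 + 2*p/3 - 1/3
(2) = w^2 - 49
(3) = l - 2
(4) = h + 6
(5) = gcd((s - 3/2)*(s - 1), (s - 3/2)*(s + 7)) = s - 3/2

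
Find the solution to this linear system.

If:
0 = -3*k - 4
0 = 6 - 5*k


Then:
No Solution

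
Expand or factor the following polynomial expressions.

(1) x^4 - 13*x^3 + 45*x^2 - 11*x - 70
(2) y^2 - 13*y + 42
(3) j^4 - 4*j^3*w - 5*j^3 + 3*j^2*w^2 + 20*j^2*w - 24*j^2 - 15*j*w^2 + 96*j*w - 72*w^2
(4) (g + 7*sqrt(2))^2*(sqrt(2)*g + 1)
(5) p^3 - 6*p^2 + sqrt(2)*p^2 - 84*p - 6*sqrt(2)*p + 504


(1) = (x - 7)*(x - 5)*(x - 2)*(x + 1)
(2) = (y - 7)*(y - 6)
(3) = (j - 8)*(j + 3)*(j - 3*w)*(j - w)
(4) = sqrt(2)*g^3 + 29*g^2 + 112*sqrt(2)*g + 98
(5) = (p - 6)*(p - 6*sqrt(2))*(p + 7*sqrt(2))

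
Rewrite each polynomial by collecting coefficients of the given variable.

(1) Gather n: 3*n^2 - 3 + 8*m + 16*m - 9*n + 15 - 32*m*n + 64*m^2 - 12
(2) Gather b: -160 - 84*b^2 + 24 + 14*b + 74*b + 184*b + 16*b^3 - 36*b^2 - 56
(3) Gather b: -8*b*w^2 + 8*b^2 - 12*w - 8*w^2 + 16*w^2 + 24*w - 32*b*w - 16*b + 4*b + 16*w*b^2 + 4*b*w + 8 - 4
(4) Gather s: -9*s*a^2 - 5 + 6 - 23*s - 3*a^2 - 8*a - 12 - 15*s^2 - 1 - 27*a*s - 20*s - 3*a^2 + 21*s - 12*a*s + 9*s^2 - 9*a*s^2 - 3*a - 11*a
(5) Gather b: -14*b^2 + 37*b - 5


(1) = 64*m^2 + 24*m + 3*n^2 + n*(-32*m - 9)
(2) = 16*b^3 - 120*b^2 + 272*b - 192
(3) = b^2*(16*w + 8) + b*(-8*w^2 - 28*w - 12) + 8*w^2 + 12*w + 4
(4) = -6*a^2 - 22*a + s^2*(-9*a - 6) + s*(-9*a^2 - 39*a - 22) - 12
(5) = -14*b^2 + 37*b - 5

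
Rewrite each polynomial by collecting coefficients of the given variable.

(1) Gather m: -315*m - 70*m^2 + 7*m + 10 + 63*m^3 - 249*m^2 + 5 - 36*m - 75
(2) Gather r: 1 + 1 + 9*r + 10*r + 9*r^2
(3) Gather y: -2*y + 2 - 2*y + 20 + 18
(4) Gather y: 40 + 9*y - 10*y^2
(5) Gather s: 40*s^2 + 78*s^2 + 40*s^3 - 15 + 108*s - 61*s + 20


(1) = 63*m^3 - 319*m^2 - 344*m - 60
(2) = 9*r^2 + 19*r + 2
(3) = 40 - 4*y
(4) = -10*y^2 + 9*y + 40
(5) = 40*s^3 + 118*s^2 + 47*s + 5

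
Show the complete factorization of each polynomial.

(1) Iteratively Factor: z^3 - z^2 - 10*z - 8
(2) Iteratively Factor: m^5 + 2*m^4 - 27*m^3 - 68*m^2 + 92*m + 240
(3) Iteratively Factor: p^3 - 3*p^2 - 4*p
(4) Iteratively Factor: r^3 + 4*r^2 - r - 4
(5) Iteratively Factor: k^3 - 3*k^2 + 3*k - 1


(1) = (z + 2)*(z^2 - 3*z - 4) = (z - 4)*(z + 2)*(z + 1)
(2) = (m + 3)*(m^4 - m^3 - 24*m^2 + 4*m + 80) = (m - 2)*(m + 3)*(m^3 + m^2 - 22*m - 40) = (m - 5)*(m - 2)*(m + 3)*(m^2 + 6*m + 8) = (m - 5)*(m - 2)*(m + 3)*(m + 4)*(m + 2)
(3) = (p)*(p^2 - 3*p - 4) = p*(p + 1)*(p - 4)
(4) = (r + 4)*(r^2 - 1) = (r - 1)*(r + 4)*(r + 1)
(5) = (k - 1)*(k^2 - 2*k + 1) = (k - 1)^2*(k - 1)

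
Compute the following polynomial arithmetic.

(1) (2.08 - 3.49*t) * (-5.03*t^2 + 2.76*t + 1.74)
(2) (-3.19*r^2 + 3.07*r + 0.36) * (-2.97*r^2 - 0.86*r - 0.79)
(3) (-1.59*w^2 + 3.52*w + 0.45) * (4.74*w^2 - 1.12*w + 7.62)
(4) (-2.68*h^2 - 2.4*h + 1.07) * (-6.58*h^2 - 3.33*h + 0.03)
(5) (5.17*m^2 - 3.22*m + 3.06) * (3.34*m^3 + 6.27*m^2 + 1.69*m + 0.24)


(1) = 17.5547*t^3 - 20.0948*t^2 - 0.3318*t + 3.6192
(2) = 9.4743*r^4 - 6.3745*r^3 - 1.1893*r^2 - 2.7349*r - 0.2844
(3) = -7.5366*w^4 + 18.4656*w^3 - 13.9252*w^2 + 26.3184*w + 3.429
(4) = 17.6344*h^4 + 24.7164*h^3 + 0.871*h^2 - 3.6351*h + 0.0321
(5) = 17.2678*m^5 + 21.6611*m^4 - 1.2317*m^3 + 14.9852*m^2 + 4.3986*m + 0.7344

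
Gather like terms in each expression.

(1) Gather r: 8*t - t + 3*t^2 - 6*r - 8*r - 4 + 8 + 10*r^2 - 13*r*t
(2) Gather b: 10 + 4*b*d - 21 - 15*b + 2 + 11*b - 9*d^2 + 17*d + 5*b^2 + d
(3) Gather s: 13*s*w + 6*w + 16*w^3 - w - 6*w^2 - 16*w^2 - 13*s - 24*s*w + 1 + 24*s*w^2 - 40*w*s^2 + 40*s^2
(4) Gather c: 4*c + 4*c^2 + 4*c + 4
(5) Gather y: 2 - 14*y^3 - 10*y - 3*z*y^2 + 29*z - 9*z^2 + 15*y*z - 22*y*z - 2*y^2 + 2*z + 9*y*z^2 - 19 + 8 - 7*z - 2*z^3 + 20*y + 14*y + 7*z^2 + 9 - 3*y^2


(1) = 10*r^2 + r*(-13*t - 14) + 3*t^2 + 7*t + 4
(2) = 5*b^2 + b*(4*d - 4) - 9*d^2 + 18*d - 9
(3) = s^2*(40 - 40*w) + s*(24*w^2 - 11*w - 13) + 16*w^3 - 22*w^2 + 5*w + 1
(4) = 4*c^2 + 8*c + 4
(5) = -14*y^3 + y^2*(-3*z - 5) + y*(9*z^2 - 7*z + 24) - 2*z^3 - 2*z^2 + 24*z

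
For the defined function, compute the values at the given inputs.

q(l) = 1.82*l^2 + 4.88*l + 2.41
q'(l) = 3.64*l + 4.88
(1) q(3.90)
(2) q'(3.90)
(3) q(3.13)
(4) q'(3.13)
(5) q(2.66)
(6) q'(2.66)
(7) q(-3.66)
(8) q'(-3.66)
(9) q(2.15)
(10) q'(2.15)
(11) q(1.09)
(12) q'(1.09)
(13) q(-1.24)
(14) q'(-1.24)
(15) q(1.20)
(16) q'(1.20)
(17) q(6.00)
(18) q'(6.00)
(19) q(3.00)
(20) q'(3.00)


(1) = 49.12
(2) = 19.08
(3) = 35.51
(4) = 16.27
(5) = 28.27
(6) = 14.56
(7) = 8.93
(8) = -8.44
(9) = 21.31
(10) = 12.71
(11) = 9.89
(12) = 8.85
(13) = -0.84
(14) = 0.37
(15) = 10.89
(16) = 9.25
(17) = 97.21
(18) = 26.72
(19) = 33.43
(20) = 15.80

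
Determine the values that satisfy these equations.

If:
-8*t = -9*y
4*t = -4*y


Then:
t = 0
y = 0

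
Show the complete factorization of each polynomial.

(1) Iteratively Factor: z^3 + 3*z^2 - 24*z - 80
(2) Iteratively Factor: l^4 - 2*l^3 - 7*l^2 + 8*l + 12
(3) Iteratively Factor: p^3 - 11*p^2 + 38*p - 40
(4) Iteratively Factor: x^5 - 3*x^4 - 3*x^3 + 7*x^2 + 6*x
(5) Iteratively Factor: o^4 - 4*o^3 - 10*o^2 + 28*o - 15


(1) = (z + 4)*(z^2 - z - 20) = (z + 4)^2*(z - 5)
(2) = (l - 3)*(l^3 + l^2 - 4*l - 4) = (l - 3)*(l - 2)*(l^2 + 3*l + 2) = (l - 3)*(l - 2)*(l + 2)*(l + 1)
(3) = (p - 5)*(p^2 - 6*p + 8) = (p - 5)*(p - 4)*(p - 2)
(4) = (x - 3)*(x^4 - 3*x^2 - 2*x) = (x - 3)*(x + 1)*(x^3 - x^2 - 2*x) = x*(x - 3)*(x + 1)*(x^2 - x - 2) = x*(x - 3)*(x - 2)*(x + 1)*(x + 1)
(5) = (o - 1)*(o^3 - 3*o^2 - 13*o + 15) = (o - 1)*(o + 3)*(o^2 - 6*o + 5) = (o - 1)^2*(o + 3)*(o - 5)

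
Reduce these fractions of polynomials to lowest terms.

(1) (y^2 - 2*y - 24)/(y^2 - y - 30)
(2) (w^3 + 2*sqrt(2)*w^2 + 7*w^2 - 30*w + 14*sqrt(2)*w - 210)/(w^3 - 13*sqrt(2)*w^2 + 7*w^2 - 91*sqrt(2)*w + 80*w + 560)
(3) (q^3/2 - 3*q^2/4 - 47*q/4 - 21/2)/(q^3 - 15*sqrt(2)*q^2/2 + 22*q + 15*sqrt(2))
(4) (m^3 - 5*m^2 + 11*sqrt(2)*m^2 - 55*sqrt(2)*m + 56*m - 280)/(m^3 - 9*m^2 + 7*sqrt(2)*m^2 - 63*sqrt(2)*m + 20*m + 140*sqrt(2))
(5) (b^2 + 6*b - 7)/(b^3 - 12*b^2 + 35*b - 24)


(1) = (y + 4)/(y + 5)
(2) = (w^2 + 2*sqrt(2)*w - 30)/(w^2 - 13*sqrt(2)*w + 80)
(3) = (4*q^3 - 6*q^2 - 94*q - 84)/(8*q^3 - 60*sqrt(2)*q^2 + 176*q + 120*sqrt(2))
(4) = (m + 4*sqrt(2))/(m - 4)
(5) = (b + 7)/(b^2 - 11*b + 24)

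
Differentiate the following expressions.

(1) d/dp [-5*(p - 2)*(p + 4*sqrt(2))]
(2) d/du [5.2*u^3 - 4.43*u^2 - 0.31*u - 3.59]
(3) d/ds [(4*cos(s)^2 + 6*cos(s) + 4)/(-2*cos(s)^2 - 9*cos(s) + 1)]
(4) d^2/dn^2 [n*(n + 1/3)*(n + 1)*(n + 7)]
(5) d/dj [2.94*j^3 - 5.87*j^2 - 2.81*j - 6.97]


(1) = -10*p - 20*sqrt(2) + 10
(2) = 15.6*u^2 - 8.86*u - 0.31
(3) = 6*(4*cos(s)^2 - 4*cos(s) - 7)*sin(s)/(9*cos(s) + cos(2*s))^2
(4) = 12*n^2 + 50*n + 58/3
(5) = 8.82*j^2 - 11.74*j - 2.81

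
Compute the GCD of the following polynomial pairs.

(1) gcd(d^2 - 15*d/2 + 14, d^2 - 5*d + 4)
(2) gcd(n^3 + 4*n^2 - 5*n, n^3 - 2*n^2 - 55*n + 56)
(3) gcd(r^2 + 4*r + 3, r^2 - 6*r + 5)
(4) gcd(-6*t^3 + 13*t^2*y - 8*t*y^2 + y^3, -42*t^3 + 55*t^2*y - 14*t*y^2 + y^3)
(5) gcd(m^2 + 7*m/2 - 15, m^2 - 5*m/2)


(1) = gcd((d - 4)*(d - 7/2), (d - 4)*(d - 1)) = d - 4
(2) = n - 1
(3) = gcd((r + 1)*(r + 3), (r - 5)*(r - 1)) = 1
(4) = gcd((-6*t + y)*(-t + y)^2, (-7*t + y)*(-6*t + y)*(-t + y)) = 6*t^2 - 7*t*y + y^2
(5) = gcd((m - 5/2)*(m + 6), m*(m - 5/2)) = m - 5/2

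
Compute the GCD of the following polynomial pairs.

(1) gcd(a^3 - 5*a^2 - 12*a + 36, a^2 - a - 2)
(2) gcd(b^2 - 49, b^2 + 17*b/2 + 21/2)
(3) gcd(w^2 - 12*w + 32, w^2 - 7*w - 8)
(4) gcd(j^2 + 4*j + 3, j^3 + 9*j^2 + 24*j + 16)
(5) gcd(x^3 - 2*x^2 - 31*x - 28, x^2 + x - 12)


(1) = gcd((a - 6)*(a - 2)*(a + 3), (a - 2)*(a + 1)) = a - 2
(2) = b + 7
(3) = w - 8
(4) = j + 1
(5) = gcd((x - 7)*(x + 1)*(x + 4), (x - 3)*(x + 4)) = x + 4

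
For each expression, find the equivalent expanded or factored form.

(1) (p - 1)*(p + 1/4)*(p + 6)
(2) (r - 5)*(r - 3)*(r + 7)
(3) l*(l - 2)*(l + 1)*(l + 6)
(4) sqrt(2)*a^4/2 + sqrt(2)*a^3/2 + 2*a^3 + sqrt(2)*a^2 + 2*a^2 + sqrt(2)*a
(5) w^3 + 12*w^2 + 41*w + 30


(1) = p^3 + 21*p^2/4 - 19*p/4 - 3/2
(2) = r^3 - r^2 - 41*r + 105
(3) = l^4 + 5*l^3 - 8*l^2 - 12*l
(4) = a*(a + 1)*(a + sqrt(2))*(sqrt(2)*a/2 + 1)
(5) = (w + 1)*(w + 5)*(w + 6)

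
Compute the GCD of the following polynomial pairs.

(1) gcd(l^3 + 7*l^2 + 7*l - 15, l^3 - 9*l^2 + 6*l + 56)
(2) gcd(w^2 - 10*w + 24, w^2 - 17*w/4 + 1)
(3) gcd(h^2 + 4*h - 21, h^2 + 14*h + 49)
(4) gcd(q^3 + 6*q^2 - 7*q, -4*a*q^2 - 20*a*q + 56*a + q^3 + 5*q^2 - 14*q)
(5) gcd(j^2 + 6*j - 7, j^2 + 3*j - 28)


(1) = 1
(2) = w - 4
(3) = h + 7
(4) = gcd(q*(q - 1)*(q + 7), (-4*a + q)*(q - 2)*(q + 7)) = q + 7
(5) = gcd((j - 1)*(j + 7), (j - 4)*(j + 7)) = j + 7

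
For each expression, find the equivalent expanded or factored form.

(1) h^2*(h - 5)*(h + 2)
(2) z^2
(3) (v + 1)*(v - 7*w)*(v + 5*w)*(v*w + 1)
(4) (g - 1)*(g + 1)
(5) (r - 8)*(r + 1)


(1) = h^4 - 3*h^3 - 10*h^2
(2) = z^2
(3) = v^4*w - 2*v^3*w^2 + v^3*w + v^3 - 35*v^2*w^3 - 2*v^2*w^2 - 2*v^2*w + v^2 - 35*v*w^3 - 35*v*w^2 - 2*v*w - 35*w^2
(4) = g^2 - 1
(5) = r^2 - 7*r - 8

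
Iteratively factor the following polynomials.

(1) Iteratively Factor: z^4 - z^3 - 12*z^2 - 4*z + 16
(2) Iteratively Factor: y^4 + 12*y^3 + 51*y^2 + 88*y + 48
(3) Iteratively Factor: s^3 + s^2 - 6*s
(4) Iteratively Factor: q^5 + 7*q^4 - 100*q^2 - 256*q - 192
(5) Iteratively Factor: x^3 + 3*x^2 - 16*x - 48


(1) = (z - 4)*(z^3 + 3*z^2 - 4) = (z - 4)*(z + 2)*(z^2 + z - 2) = (z - 4)*(z - 1)*(z + 2)*(z + 2)
(2) = (y + 3)*(y^3 + 9*y^2 + 24*y + 16) = (y + 3)*(y + 4)*(y^2 + 5*y + 4) = (y + 1)*(y + 3)*(y + 4)*(y + 4)
(3) = (s - 2)*(s^2 + 3*s) = s*(s - 2)*(s + 3)
(4) = (q - 4)*(q^4 + 11*q^3 + 44*q^2 + 76*q + 48) = (q - 4)*(q + 2)*(q^3 + 9*q^2 + 26*q + 24) = (q - 4)*(q + 2)*(q + 4)*(q^2 + 5*q + 6) = (q - 4)*(q + 2)^2*(q + 4)*(q + 3)
(5) = (x + 4)*(x^2 - x - 12) = (x - 4)*(x + 4)*(x + 3)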